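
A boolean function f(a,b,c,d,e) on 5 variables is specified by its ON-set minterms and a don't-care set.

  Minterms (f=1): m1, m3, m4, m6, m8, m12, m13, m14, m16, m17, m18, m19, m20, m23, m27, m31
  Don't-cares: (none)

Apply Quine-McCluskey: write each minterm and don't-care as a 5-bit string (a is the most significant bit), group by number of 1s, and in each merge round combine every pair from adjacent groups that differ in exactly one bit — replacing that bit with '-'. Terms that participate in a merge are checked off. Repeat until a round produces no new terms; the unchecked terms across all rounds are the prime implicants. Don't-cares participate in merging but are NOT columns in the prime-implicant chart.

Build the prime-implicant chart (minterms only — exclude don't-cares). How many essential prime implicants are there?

6

Round 0: 00001✓ 00011✓ 00100✓ 00110✓ 01000✓ 01100✓ 01101✓ 01110✓ 10000✓ 10001✓ 10010✓ 10011✓ 10100✓ 10111✓ 11011✓ 11111✓
Round 1: -0001✓ -0011✓ -0100 0-100✓ 0-110✓ 000-1✓ 001-0✓ 01-00 011-0✓ 0110- 1-011✓ 1-111✓ 10-00 10-11✓ 100-0✓ 100-1✓ 1000-✓ 1001-✓ 11-11✓
Round 2: -00-1 0-1-0 1--11 100--
PIs = {-00-1, -0100, 0-1-0, 01-00, 0110-, 1--11, 10-00, 100--}
Coverage chart:
  m1: -00-1 ←essential
  m3: -00-1 ←essential
  m4: -0100,0-1-0
  m6: 0-1-0 ←essential
  m8: 01-00 ←essential
  m12: 0-1-0,01-00,0110-
  m13: 0110- ←essential
  m14: 0-1-0 ←essential
  m16: 10-00,100--
  m17: -00-1,100--
  m18: 100-- ←essential
  m19: -00-1,1--11,100--
  m20: -0100,10-00
  m23: 1--11 ←essential
  m27: 1--11 ←essential
  m31: 1--11 ←essential
Essential: -00-1, 0-1-0, 01-00, 0110-, 1--11, 100--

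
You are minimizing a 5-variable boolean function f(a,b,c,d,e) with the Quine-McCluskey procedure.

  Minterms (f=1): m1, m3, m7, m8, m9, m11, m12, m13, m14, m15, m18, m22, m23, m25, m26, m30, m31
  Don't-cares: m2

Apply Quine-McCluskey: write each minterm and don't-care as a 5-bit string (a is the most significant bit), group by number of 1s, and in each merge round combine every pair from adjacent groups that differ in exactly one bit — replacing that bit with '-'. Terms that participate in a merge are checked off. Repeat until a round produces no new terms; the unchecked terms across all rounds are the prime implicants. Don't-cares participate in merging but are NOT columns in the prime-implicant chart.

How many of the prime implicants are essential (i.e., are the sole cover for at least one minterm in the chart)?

[col 0] 00001*, 00010*, 00011*, 00111*, 01000*, 01001*, 01011*, 01100*, 01101*, 01110*, 01111*, 10010*, 10110*, 10111*, 11001*, 11010*, 11110*, 11111*
[col 1] -0010, -0111*, -1001, -1110*, -1111*, 0-001*, 0-011*, 0-111*, 00-11*, 000-1*, 0001-, 01-00*, 01-01*, 01-11*, 010-1*, 0100-*, 011-0*, 011-1*, 0110-*, 0111-*, 1-010*, 1-110*, 1-111*, 10-10*, 1011-*, 11-10*, 1111-*
[col 2] --111, -111-, 0--11, 0-0-1, 01--1, 01-0-, 011--, 1--10, 1-11-
Prime implicants: --111, -0010, -1001, -111-, 0--11, 0-0-1, 0001-, 01--1, 01-0-, 011--, 1--10, 1-11-
PI chart (minterm → PIs covering it):
  1 | 0-0-1  (sole → essential)
  3 | 0--11,0-0-1,0001-
  7 | --111,0--11
  8 | 01-0-  (sole → essential)
  9 | -1001,0-0-1,01--1,01-0-
  11 | 0--11,0-0-1,01--1
  12 | 01-0-,011--
  13 | 01--1,01-0-,011--
  14 | -111-,011--
  15 | --111,-111-,0--11,01--1,011--
  18 | -0010,1--10
  22 | 1--10,1-11-
  23 | --111,1-11-
  25 | -1001  (sole → essential)
  26 | 1--10  (sole → essential)
  30 | -111-,1--10,1-11-
  31 | --111,-111-,1-11-
Essential prime implicants: -1001, 0-0-1, 01-0-, 1--10

4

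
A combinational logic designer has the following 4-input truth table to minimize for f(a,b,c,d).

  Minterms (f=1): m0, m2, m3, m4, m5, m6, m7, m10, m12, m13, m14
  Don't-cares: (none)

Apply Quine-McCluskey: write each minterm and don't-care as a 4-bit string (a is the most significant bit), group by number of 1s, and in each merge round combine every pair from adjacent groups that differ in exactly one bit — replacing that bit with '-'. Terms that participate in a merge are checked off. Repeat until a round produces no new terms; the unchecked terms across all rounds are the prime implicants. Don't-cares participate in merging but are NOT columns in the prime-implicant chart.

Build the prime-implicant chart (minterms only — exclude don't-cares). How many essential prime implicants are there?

4

[col 0] 0000*, 0010*, 0011*, 0100*, 0101*, 0110*, 0111*, 1010*, 1100*, 1101*, 1110*
[col 1] -010*, -100*, -101*, -110*, 0-00*, 0-10*, 0-11*, 00-0*, 001-*, 01-0*, 01-1*, 010-*, 011-*, 1-10*, 11-0*, 110-*
[col 2] --10, -1-0, -10-, 0--0, 0-1-, 01--
Prime implicants: --10, -1-0, -10-, 0--0, 0-1-, 01--
PI chart (minterm → PIs covering it):
  0 | 0--0  (sole → essential)
  2 | --10,0--0,0-1-
  3 | 0-1-  (sole → essential)
  4 | -1-0,-10-,0--0,01--
  5 | -10-,01--
  6 | --10,-1-0,0--0,0-1-,01--
  7 | 0-1-,01--
  10 | --10  (sole → essential)
  12 | -1-0,-10-
  13 | -10-  (sole → essential)
  14 | --10,-1-0
Essential prime implicants: --10, -10-, 0--0, 0-1-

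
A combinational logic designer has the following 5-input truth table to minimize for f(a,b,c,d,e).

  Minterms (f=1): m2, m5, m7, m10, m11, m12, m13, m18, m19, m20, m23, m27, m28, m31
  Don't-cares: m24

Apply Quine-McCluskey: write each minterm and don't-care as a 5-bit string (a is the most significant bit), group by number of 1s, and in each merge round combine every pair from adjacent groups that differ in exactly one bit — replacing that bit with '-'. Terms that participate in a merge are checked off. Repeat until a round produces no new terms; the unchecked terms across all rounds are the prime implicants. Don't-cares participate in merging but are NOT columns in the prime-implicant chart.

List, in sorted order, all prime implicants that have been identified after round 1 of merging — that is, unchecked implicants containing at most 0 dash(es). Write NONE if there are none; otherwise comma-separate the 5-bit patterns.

NONE

[col 0] 00010*, 00101*, 00111*, 01010*, 01011*, 01100*, 01101*, 10010*, 10011*, 10100*, 10111*, 11000*, 11011*, 11100*, 11111*
[col 1] -0010, -0111, -1011, -1100, 0-010, 0-101, 001-1, 0101-, 0110-, 1-011*, 1-100, 1-111*, 10-11*, 1001-, 11-00, 11-11*
[col 2] 1--11
Prime implicants: -0010, -0111, -1011, -1100, 0-010, 0-101, 001-1, 0101-, 0110-, 1--11, 1-100, 1001-, 11-00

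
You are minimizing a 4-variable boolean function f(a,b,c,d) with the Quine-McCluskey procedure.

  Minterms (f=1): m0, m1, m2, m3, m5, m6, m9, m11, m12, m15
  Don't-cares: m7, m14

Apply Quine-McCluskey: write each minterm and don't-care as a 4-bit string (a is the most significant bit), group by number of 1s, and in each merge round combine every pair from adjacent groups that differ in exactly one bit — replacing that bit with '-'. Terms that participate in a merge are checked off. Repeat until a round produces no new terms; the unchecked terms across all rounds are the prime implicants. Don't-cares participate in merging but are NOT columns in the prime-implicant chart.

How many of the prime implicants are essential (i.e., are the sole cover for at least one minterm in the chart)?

Round 0: 0000✓ 0001✓ 0010✓ 0011✓ 0101✓ 0110✓ 0111✓ 1001✓ 1011✓ 1100✓ 1110✓ 1111✓
Round 1: -001✓ -011✓ -110✓ -111✓ 0-01✓ 0-10✓ 0-11✓ 00-0✓ 00-1✓ 000-✓ 001-✓ 01-1✓ 011-✓ 1-11✓ 10-1✓ 11-0 111-✓
Round 2: --11 -0-1 -11- 0--1 0-1- 00--
PIs = {--11, -0-1, -11-, 0--1, 0-1-, 00--, 11-0}
Coverage chart:
  m0: 00-- ←essential
  m1: -0-1,0--1,00--
  m2: 0-1-,00--
  m3: --11,-0-1,0--1,0-1-,00--
  m5: 0--1 ←essential
  m6: -11-,0-1-
  m9: -0-1 ←essential
  m11: --11,-0-1
  m12: 11-0 ←essential
  m15: --11,-11-
Essential: -0-1, 0--1, 00--, 11-0

4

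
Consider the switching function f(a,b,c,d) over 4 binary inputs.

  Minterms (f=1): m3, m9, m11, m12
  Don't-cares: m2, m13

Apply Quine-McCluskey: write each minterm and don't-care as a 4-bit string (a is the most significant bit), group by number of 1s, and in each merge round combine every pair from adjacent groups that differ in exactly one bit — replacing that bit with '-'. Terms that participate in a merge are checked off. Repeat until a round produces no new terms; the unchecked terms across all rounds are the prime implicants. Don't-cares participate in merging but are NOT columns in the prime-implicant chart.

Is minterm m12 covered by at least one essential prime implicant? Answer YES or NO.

YES

size-2^0 implicants → 0010(✓)  0011(✓)  1001(✓)  1011(✓)  1100(✓)  1101(✓)
size-2^1 implicants → -011  001-  1-01  10-1  110-
Unchecked terms (primes): -011, 001-, 1-01, 10-1, 110-
Minterm coverage:
  m3 ⊆ -011,001-
  m9 ⊆ 1-01,10-1
  m11 ⊆ -011,10-1
  m12 ⊆ 110- [E]
E = {110-}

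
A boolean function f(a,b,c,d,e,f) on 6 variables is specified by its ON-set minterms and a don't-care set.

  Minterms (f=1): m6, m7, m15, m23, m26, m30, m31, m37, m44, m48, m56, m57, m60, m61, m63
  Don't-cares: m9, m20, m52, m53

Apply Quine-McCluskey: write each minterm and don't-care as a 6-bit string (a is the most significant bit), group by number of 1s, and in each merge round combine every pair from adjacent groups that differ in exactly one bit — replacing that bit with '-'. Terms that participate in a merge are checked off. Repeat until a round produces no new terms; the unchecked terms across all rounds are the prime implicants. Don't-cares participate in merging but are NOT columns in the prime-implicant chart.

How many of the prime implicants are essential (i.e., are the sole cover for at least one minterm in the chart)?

7

[col 0] 000110*, 000111*, 001001, 001111*, 010100*, 010111*, 011010*, 011110*, 011111*, 100101*, 101100*, 110000*, 110100*, 110101*, 111000*, 111001*, 111100*, 111101*, 111111*
[col 1] -10100, -11111, 0-0111*, 0-1111*, 00-111*, 00011-, 01-111*, 011-10, 01111-, 1-0101, 1-1100, 11-000*, 11-100*, 11-101*, 110-00*, 11010-*, 111-00*, 111-01*, 11100-*, 1111-1, 11110-*
[col 2] 0--111, 11--00, 11-10-, 111-0-
Prime implicants: -10100, -11111, 0--111, 00011-, 001001, 011-10, 01111-, 1-0101, 1-1100, 11--00, 11-10-, 111-0-, 1111-1
PI chart (minterm → PIs covering it):
  6 | 00011-  (sole → essential)
  7 | 0--111,00011-
  15 | 0--111  (sole → essential)
  23 | 0--111  (sole → essential)
  26 | 011-10  (sole → essential)
  30 | 011-10,01111-
  31 | -11111,0--111,01111-
  37 | 1-0101  (sole → essential)
  44 | 1-1100  (sole → essential)
  48 | 11--00  (sole → essential)
  56 | 11--00,111-0-
  57 | 111-0-  (sole → essential)
  60 | 1-1100,11--00,11-10-,111-0-
  61 | 11-10-,111-0-,1111-1
  63 | -11111,1111-1
Essential prime implicants: 0--111, 00011-, 011-10, 1-0101, 1-1100, 11--00, 111-0-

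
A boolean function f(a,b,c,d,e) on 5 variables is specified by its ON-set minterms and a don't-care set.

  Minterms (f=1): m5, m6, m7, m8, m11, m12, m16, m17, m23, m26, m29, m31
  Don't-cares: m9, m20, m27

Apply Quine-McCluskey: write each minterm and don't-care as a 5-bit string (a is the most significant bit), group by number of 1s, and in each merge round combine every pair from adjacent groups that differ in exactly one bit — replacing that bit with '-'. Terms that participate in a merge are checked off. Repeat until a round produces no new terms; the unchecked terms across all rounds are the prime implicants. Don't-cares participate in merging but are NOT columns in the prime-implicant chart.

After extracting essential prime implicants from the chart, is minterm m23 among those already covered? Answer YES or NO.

NO

size-2^0 implicants → 00101(✓)  00110(✓)  00111(✓)  01000(✓)  01001(✓)  01011(✓)  01100(✓)  10000(✓)  10001(✓)  10100(✓)  10111(✓)  11010(✓)  11011(✓)  11101(✓)  11111(✓)
size-2^1 implicants → -0111  -1011  001-1  0011-  01-00  010-1  0100-  1-111  10-00  1000-  11-11  1101-  111-1
Unchecked terms (primes): -0111, -1011, 001-1, 0011-, 01-00, 010-1, 0100-, 1-111, 10-00, 1000-, 11-11, 1101-, 111-1
Minterm coverage:
  m5 ⊆ 001-1 [E]
  m6 ⊆ 0011- [E]
  m7 ⊆ -0111,001-1,0011-
  m8 ⊆ 01-00,0100-
  m11 ⊆ -1011,010-1
  m12 ⊆ 01-00 [E]
  m16 ⊆ 10-00,1000-
  m17 ⊆ 1000- [E]
  m23 ⊆ -0111,1-111
  m26 ⊆ 1101- [E]
  m29 ⊆ 111-1 [E]
  m31 ⊆ 1-111,11-11,111-1
E = {001-1, 0011-, 01-00, 1000-, 1101-, 111-1}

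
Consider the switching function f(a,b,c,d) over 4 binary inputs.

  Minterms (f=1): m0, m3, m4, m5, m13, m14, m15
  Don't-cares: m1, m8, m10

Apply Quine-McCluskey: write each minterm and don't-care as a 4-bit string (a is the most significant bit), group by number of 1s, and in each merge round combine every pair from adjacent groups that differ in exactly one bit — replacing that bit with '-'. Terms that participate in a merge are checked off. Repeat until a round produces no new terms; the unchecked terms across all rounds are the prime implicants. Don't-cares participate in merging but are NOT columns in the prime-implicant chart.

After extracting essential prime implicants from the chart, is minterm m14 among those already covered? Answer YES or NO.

NO

size-2^0 implicants → 0000(✓)  0001(✓)  0011(✓)  0100(✓)  0101(✓)  1000(✓)  1010(✓)  1101(✓)  1110(✓)  1111(✓)
size-2^1 implicants → -000  -101  0-00(✓)  0-01(✓)  00-1  000-(✓)  010-(✓)  1-10  10-0  11-1  111-
size-2^2 implicants → 0-0-
Unchecked terms (primes): -000, -101, 0-0-, 00-1, 1-10, 10-0, 11-1, 111-
Minterm coverage:
  m0 ⊆ -000,0-0-
  m3 ⊆ 00-1 [E]
  m4 ⊆ 0-0- [E]
  m5 ⊆ -101,0-0-
  m13 ⊆ -101,11-1
  m14 ⊆ 1-10,111-
  m15 ⊆ 11-1,111-
E = {0-0-, 00-1}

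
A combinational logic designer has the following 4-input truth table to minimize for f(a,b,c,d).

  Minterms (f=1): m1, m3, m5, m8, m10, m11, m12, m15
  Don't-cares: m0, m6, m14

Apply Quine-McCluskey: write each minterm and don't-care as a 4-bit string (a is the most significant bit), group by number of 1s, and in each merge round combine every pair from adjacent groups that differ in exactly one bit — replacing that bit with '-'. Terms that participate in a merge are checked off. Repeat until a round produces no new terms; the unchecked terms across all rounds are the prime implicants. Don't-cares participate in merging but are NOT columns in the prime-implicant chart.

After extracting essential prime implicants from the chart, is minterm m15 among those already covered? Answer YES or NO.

YES

Round 0: 0000✓ 0001✓ 0011✓ 0101✓ 0110✓ 1000✓ 1010✓ 1011✓ 1100✓ 1110✓ 1111✓
Round 1: -000 -011 -110 0-01 00-1 000- 1-00✓ 1-10✓ 1-11✓ 10-0✓ 101-✓ 11-0✓ 111-✓
Round 2: 1--0 1-1-
PIs = {-000, -011, -110, 0-01, 00-1, 000-, 1--0, 1-1-}
Coverage chart:
  m1: 0-01,00-1,000-
  m3: -011,00-1
  m5: 0-01 ←essential
  m8: -000,1--0
  m10: 1--0,1-1-
  m11: -011,1-1-
  m12: 1--0 ←essential
  m15: 1-1- ←essential
Essential: 0-01, 1--0, 1-1-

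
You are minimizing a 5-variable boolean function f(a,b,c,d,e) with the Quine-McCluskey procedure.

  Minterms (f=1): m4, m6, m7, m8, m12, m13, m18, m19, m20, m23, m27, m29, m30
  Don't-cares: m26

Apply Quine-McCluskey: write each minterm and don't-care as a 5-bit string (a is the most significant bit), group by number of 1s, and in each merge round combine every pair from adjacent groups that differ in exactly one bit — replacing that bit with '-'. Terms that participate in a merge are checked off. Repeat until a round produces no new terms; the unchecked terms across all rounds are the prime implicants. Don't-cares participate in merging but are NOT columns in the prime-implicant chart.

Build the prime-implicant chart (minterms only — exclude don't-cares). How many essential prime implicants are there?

5

[col 0] 00100*, 00110*, 00111*, 01000*, 01100*, 01101*, 10010*, 10011*, 10100*, 10111*, 11010*, 11011*, 11101*, 11110*
[col 1] -0100, -0111, -1101, 0-100, 001-0, 0011-, 01-00, 0110-, 1-010*, 1-011*, 10-11, 1001-*, 11-10, 1101-*
[col 2] 1-01-
Prime implicants: -0100, -0111, -1101, 0-100, 001-0, 0011-, 01-00, 0110-, 1-01-, 10-11, 11-10
PI chart (minterm → PIs covering it):
  4 | -0100,0-100,001-0
  6 | 001-0,0011-
  7 | -0111,0011-
  8 | 01-00  (sole → essential)
  12 | 0-100,01-00,0110-
  13 | -1101,0110-
  18 | 1-01-  (sole → essential)
  19 | 1-01-,10-11
  20 | -0100  (sole → essential)
  23 | -0111,10-11
  27 | 1-01-  (sole → essential)
  29 | -1101  (sole → essential)
  30 | 11-10  (sole → essential)
Essential prime implicants: -0100, -1101, 01-00, 1-01-, 11-10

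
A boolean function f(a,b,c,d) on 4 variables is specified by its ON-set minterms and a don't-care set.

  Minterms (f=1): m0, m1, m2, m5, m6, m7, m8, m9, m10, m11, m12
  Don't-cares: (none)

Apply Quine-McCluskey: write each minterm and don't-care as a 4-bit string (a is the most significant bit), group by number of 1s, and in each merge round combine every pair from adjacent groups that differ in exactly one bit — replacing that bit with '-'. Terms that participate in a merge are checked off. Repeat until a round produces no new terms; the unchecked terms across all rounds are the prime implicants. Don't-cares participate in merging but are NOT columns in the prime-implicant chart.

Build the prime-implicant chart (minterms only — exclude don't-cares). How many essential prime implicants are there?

2

Round 0: 0000✓ 0001✓ 0010✓ 0101✓ 0110✓ 0111✓ 1000✓ 1001✓ 1010✓ 1011✓ 1100✓
Round 1: -000✓ -001✓ -010✓ 0-01 0-10 00-0✓ 000-✓ 01-1 011- 1-00 10-0✓ 10-1✓ 100-✓ 101-✓
Round 2: -0-0 -00- 10--
PIs = {-0-0, -00-, 0-01, 0-10, 01-1, 011-, 1-00, 10--}
Coverage chart:
  m0: -0-0,-00-
  m1: -00-,0-01
  m2: -0-0,0-10
  m5: 0-01,01-1
  m6: 0-10,011-
  m7: 01-1,011-
  m8: -0-0,-00-,1-00,10--
  m9: -00-,10--
  m10: -0-0,10--
  m11: 10-- ←essential
  m12: 1-00 ←essential
Essential: 1-00, 10--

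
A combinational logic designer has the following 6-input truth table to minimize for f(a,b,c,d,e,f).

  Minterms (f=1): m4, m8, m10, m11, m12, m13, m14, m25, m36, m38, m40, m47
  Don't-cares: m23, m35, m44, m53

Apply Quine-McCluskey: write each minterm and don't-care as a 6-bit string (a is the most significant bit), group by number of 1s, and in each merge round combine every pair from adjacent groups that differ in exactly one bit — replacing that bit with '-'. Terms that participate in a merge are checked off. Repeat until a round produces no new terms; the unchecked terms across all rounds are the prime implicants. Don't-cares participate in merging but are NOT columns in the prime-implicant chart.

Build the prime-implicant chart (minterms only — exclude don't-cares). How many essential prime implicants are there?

[col 0] 000100*, 001000*, 001010*, 001011*, 001100*, 001101*, 001110*, 010111, 011001, 100011, 100100*, 100110*, 101000*, 101100*, 101111, 110101
[col 1] -00100*, -01000*, -01100*, 00-100*, 001-00*, 001-10*, 0010-0*, 00101-, 0011-0*, 00110-, 10-100*, 1001-0, 101-00*
[col 2] -0-100, -01-00, 001--0
Prime implicants: -0-100, -01-00, 001--0, 00101-, 00110-, 010111, 011001, 100011, 1001-0, 101111, 110101
PI chart (minterm → PIs covering it):
  4 | -0-100  (sole → essential)
  8 | -01-00,001--0
  10 | 001--0,00101-
  11 | 00101-  (sole → essential)
  12 | -0-100,-01-00,001--0,00110-
  13 | 00110-  (sole → essential)
  14 | 001--0  (sole → essential)
  25 | 011001  (sole → essential)
  36 | -0-100,1001-0
  38 | 1001-0  (sole → essential)
  40 | -01-00  (sole → essential)
  47 | 101111  (sole → essential)
Essential prime implicants: -0-100, -01-00, 001--0, 00101-, 00110-, 011001, 1001-0, 101111

8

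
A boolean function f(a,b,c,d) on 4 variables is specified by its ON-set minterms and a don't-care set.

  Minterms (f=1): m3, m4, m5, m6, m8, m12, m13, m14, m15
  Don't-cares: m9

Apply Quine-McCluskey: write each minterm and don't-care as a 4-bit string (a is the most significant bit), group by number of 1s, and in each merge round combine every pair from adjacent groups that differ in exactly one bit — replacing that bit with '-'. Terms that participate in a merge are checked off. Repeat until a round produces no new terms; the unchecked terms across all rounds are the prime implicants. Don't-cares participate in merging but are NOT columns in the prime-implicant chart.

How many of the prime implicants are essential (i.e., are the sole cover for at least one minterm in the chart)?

5

Round 0: 0011 0100✓ 0101✓ 0110✓ 1000✓ 1001✓ 1100✓ 1101✓ 1110✓ 1111✓
Round 1: -100✓ -101✓ -110✓ 01-0✓ 010-✓ 1-00✓ 1-01✓ 100-✓ 11-0✓ 11-1✓ 110-✓ 111-✓
Round 2: -1-0 -10- 1-0- 11--
PIs = {-1-0, -10-, 0011, 1-0-, 11--}
Coverage chart:
  m3: 0011 ←essential
  m4: -1-0,-10-
  m5: -10- ←essential
  m6: -1-0 ←essential
  m8: 1-0- ←essential
  m12: -1-0,-10-,1-0-,11--
  m13: -10-,1-0-,11--
  m14: -1-0,11--
  m15: 11-- ←essential
Essential: -1-0, -10-, 0011, 1-0-, 11--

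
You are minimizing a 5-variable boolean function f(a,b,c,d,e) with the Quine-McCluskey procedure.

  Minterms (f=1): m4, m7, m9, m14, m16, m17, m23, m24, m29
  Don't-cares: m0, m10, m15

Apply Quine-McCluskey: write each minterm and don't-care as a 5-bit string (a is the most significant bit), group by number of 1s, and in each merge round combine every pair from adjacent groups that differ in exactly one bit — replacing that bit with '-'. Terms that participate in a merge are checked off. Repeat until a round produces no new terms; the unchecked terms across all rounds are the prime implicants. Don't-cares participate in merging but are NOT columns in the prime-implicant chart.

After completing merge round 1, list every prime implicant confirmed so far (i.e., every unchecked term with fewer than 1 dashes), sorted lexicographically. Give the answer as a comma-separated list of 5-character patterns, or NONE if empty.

01001, 11101

size-2^0 implicants → 00000(✓)  00100(✓)  00111(✓)  01001  01010(✓)  01110(✓)  01111(✓)  10000(✓)  10001(✓)  10111(✓)  11000(✓)  11101
size-2^1 implicants → -0000  -0111  0-111  00-00  01-10  0111-  1-000  1000-
Unchecked terms (primes): -0000, -0111, 0-111, 00-00, 01-10, 01001, 0111-, 1-000, 1000-, 11101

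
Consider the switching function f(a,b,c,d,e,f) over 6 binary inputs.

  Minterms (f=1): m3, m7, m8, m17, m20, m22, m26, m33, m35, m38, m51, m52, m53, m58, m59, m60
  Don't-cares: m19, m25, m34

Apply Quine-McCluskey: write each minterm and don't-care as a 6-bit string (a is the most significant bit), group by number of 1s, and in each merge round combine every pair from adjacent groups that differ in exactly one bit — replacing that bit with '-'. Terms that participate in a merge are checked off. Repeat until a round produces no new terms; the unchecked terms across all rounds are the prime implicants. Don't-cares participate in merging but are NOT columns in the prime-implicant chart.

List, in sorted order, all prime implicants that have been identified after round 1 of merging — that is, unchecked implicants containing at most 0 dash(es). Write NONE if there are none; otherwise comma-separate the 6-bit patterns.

size-2^0 implicants → 000011(✓)  000111(✓)  001000  010001(✓)  010011(✓)  010100(✓)  010110(✓)  011001(✓)  011010(✓)  100001(✓)  100010(✓)  100011(✓)  100110(✓)  110011(✓)  110100(✓)  110101(✓)  111010(✓)  111011(✓)  111100(✓)
size-2^1 implicants → -00011(✓)  -10011(✓)  -10100  -11010  0-0011(✓)  000-11  01-001  0100-1  0101-0  1-0011(✓)  100-10  1000-1  10001-  11-011  11-100  11010-  11101-
size-2^2 implicants → --0011
Unchecked terms (primes): --0011, -10100, -11010, 000-11, 001000, 01-001, 0100-1, 0101-0, 100-10, 1000-1, 10001-, 11-011, 11-100, 11010-, 11101-

001000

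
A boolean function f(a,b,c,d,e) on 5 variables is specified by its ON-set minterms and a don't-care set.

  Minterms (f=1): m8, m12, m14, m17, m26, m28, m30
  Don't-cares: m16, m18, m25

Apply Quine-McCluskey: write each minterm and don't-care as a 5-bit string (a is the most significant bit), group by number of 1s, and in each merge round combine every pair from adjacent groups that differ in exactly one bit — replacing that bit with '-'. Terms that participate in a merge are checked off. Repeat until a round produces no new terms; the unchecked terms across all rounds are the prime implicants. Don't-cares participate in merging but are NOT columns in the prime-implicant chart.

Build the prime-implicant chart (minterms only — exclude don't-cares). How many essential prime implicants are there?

size-2^0 implicants → 01000(✓)  01100(✓)  01110(✓)  10000(✓)  10001(✓)  10010(✓)  11001(✓)  11010(✓)  11100(✓)  11110(✓)
size-2^1 implicants → -1100(✓)  -1110(✓)  01-00  011-0(✓)  1-001  1-010  100-0  1000-  11-10  111-0(✓)
size-2^2 implicants → -11-0
Unchecked terms (primes): -11-0, 01-00, 1-001, 1-010, 100-0, 1000-, 11-10
Minterm coverage:
  m8 ⊆ 01-00 [E]
  m12 ⊆ -11-0,01-00
  m14 ⊆ -11-0 [E]
  m17 ⊆ 1-001,1000-
  m26 ⊆ 1-010,11-10
  m28 ⊆ -11-0 [E]
  m30 ⊆ -11-0,11-10
E = {-11-0, 01-00}

2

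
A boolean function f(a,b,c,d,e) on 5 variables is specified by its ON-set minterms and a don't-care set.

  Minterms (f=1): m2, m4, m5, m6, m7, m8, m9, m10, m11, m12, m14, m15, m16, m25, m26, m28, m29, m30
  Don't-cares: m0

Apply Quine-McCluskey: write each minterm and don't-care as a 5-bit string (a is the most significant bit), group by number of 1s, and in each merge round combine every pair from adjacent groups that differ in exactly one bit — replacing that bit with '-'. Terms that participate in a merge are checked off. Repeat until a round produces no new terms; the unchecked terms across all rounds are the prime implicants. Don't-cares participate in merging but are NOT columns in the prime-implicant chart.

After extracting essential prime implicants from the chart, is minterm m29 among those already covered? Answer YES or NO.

Round 0: 00000✓ 00010✓ 00100✓ 00101✓ 00110✓ 00111✓ 01000✓ 01001✓ 01010✓ 01011✓ 01100✓ 01110✓ 01111✓ 10000✓ 11001✓ 11010✓ 11100✓ 11101✓ 11110✓
Round 1: -0000 -1001 -1010✓ -1100✓ -1110✓ 0-000✓ 0-010✓ 0-100✓ 0-110✓ 0-111✓ 00-00✓ 00-10✓ 000-0✓ 001-0✓ 001-1✓ 0010-✓ 0011-✓ 01-00✓ 01-10✓ 01-11✓ 010-0✓ 010-1✓ 0100-✓ 0101-✓ 011-0✓ 0111-✓ 11-01 11-10✓ 111-0✓ 1110-
Round 2: -1-10 -11-0 0--00✓ 0--10✓ 0-0-0✓ 0-1-0✓ 0-11- 00--0✓ 001-- 01--0✓ 01-1- 010--
Round 3: 0---0
PIs = {-0000, -1-10, -1001, -11-0, 0---0, 0-11-, 001--, 01-1-, 010--, 11-01, 1110-}
Coverage chart:
  m2: 0---0 ←essential
  m4: 0---0,001--
  m5: 001-- ←essential
  m6: 0---0,0-11-,001--
  m7: 0-11-,001--
  m8: 0---0,010--
  m9: -1001,010--
  m10: -1-10,0---0,01-1-,010--
  m11: 01-1-,010--
  m12: -11-0,0---0
  m14: -1-10,-11-0,0---0,0-11-,01-1-
  m15: 0-11-,01-1-
  m16: -0000 ←essential
  m25: -1001,11-01
  m26: -1-10 ←essential
  m28: -11-0,1110-
  m29: 11-01,1110-
  m30: -1-10,-11-0
Essential: -0000, -1-10, 0---0, 001--

NO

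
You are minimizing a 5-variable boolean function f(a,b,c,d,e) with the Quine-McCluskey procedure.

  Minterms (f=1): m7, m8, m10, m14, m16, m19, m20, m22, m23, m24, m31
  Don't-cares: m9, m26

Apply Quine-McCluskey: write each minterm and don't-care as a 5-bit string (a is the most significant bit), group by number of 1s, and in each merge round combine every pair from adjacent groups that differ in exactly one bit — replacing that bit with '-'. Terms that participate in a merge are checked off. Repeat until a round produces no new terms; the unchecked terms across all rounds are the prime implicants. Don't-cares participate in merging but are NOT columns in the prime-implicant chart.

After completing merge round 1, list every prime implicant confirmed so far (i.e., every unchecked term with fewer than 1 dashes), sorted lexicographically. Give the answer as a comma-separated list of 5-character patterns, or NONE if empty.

[col 0] 00111*, 01000*, 01001*, 01010*, 01110*, 10000*, 10011*, 10100*, 10110*, 10111*, 11000*, 11010*, 11111*
[col 1] -0111, -1000*, -1010*, 01-10, 010-0*, 0100-, 1-000, 1-111, 10-00, 10-11, 101-0, 1011-, 110-0*
[col 2] -10-0
Prime implicants: -0111, -10-0, 01-10, 0100-, 1-000, 1-111, 10-00, 10-11, 101-0, 1011-

NONE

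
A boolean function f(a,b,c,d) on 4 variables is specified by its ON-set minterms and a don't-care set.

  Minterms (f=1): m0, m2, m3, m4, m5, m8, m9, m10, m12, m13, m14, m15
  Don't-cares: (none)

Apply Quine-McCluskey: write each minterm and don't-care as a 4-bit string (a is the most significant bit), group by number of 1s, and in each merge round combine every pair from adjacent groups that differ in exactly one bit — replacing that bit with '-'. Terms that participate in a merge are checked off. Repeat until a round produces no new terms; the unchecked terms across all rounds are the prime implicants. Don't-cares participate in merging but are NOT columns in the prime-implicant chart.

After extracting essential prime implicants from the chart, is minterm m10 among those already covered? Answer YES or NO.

[col 0] 0000*, 0010*, 0011*, 0100*, 0101*, 1000*, 1001*, 1010*, 1100*, 1101*, 1110*, 1111*
[col 1] -000*, -010*, -100*, -101*, 0-00*, 00-0*, 001-, 010-*, 1-00*, 1-01*, 1-10*, 10-0*, 100-*, 11-0*, 11-1*, 110-*, 111-*
[col 2] --00, -0-0, -10-, 1--0, 1-0-, 11--
Prime implicants: --00, -0-0, -10-, 001-, 1--0, 1-0-, 11--
PI chart (minterm → PIs covering it):
  0 | --00,-0-0
  2 | -0-0,001-
  3 | 001-  (sole → essential)
  4 | --00,-10-
  5 | -10-  (sole → essential)
  8 | --00,-0-0,1--0,1-0-
  9 | 1-0-  (sole → essential)
  10 | -0-0,1--0
  12 | --00,-10-,1--0,1-0-,11--
  13 | -10-,1-0-,11--
  14 | 1--0,11--
  15 | 11--  (sole → essential)
Essential prime implicants: -10-, 001-, 1-0-, 11--

NO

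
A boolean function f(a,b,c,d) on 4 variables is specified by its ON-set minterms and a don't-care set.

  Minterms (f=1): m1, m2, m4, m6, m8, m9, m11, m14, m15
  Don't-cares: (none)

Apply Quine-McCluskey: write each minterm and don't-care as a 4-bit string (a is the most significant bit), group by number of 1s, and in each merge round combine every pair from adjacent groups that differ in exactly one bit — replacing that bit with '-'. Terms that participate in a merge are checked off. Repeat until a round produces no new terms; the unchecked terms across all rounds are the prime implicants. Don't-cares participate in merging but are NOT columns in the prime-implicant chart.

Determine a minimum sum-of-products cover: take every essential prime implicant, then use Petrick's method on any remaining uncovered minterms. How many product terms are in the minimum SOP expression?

[col 0] 0001*, 0010*, 0100*, 0110*, 1000*, 1001*, 1011*, 1110*, 1111*
[col 1] -001, -110, 0-10, 01-0, 1-11, 10-1, 100-, 111-
Prime implicants: -001, -110, 0-10, 01-0, 1-11, 10-1, 100-, 111-
PI chart (minterm → PIs covering it):
  1 | -001  (sole → essential)
  2 | 0-10  (sole → essential)
  4 | 01-0  (sole → essential)
  6 | -110,0-10,01-0
  8 | 100-  (sole → essential)
  9 | -001,10-1,100-
  11 | 1-11,10-1
  14 | -110,111-
  15 | 1-11,111-
Essential prime implicants: -001, 0-10, 01-0, 100-
Petrick residual → -110, 1-11
Minimum SOP uses 6 PIs: b'c'd + bcd' + a'cd' + a'bd' + acd + ab'c'

6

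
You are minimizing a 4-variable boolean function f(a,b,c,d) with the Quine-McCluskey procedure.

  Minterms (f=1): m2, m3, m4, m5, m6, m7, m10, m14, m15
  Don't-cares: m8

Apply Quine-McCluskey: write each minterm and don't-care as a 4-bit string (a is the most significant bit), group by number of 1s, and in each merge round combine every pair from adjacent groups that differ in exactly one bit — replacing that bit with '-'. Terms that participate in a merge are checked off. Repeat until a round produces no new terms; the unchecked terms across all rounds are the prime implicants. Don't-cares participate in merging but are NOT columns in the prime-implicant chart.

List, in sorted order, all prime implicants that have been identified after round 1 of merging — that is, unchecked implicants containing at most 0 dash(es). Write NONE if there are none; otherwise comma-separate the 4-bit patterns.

size-2^0 implicants → 0010(✓)  0011(✓)  0100(✓)  0101(✓)  0110(✓)  0111(✓)  1000(✓)  1010(✓)  1110(✓)  1111(✓)
size-2^1 implicants → -010(✓)  -110(✓)  -111(✓)  0-10(✓)  0-11(✓)  001-(✓)  01-0(✓)  01-1(✓)  010-(✓)  011-(✓)  1-10(✓)  10-0  111-(✓)
size-2^2 implicants → --10  -11-  0-1-  01--
Unchecked terms (primes): --10, -11-, 0-1-, 01--, 10-0

NONE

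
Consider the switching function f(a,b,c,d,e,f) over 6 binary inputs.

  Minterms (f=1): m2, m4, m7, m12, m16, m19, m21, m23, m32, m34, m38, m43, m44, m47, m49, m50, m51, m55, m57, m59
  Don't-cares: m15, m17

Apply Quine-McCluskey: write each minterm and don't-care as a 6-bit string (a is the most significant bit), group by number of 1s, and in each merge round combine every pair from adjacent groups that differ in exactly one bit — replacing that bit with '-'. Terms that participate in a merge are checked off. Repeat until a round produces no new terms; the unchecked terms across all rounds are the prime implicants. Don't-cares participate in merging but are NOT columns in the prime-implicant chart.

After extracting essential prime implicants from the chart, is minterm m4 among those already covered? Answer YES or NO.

[col 0] 000010*, 000100*, 000111*, 001100*, 001111*, 010000*, 010001*, 010011*, 010101*, 010111*, 100000*, 100010*, 100110*, 101011*, 101100*, 101111*, 110001*, 110010*, 110011*, 110111*, 111001*, 111011*
[col 1] -00010, -01100, -01111, -10001*, -10011*, -10111*, 0-0111, 00-100, 00-111, 010-01*, 010-11*, 0100-1*, 01000-, 0101-1*, 1-0010, 1-1011, 100-10, 1000-0, 101-11, 11-001*, 11-011*, 110-11*, 1100-1*, 11001-, 1110-1*
[col 2] -10-11, -100-1, 010--1, 11-0-1
Prime implicants: -00010, -01100, -01111, -10-11, -100-1, 0-0111, 00-100, 00-111, 010--1, 01000-, 1-0010, 1-1011, 100-10, 1000-0, 101-11, 11-0-1, 11001-
PI chart (minterm → PIs covering it):
  2 | -00010  (sole → essential)
  4 | 00-100  (sole → essential)
  7 | 0-0111,00-111
  12 | -01100,00-100
  16 | 01000-  (sole → essential)
  19 | -10-11,-100-1,010--1
  21 | 010--1  (sole → essential)
  23 | -10-11,0-0111,010--1
  32 | 1000-0  (sole → essential)
  34 | -00010,1-0010,100-10,1000-0
  38 | 100-10  (sole → essential)
  43 | 1-1011,101-11
  44 | -01100  (sole → essential)
  47 | -01111,101-11
  49 | -100-1,11-0-1
  50 | 1-0010,11001-
  51 | -10-11,-100-1,11-0-1,11001-
  55 | -10-11  (sole → essential)
  57 | 11-0-1  (sole → essential)
  59 | 1-1011,11-0-1
Essential prime implicants: -00010, -01100, -10-11, 00-100, 010--1, 01000-, 100-10, 1000-0, 11-0-1

YES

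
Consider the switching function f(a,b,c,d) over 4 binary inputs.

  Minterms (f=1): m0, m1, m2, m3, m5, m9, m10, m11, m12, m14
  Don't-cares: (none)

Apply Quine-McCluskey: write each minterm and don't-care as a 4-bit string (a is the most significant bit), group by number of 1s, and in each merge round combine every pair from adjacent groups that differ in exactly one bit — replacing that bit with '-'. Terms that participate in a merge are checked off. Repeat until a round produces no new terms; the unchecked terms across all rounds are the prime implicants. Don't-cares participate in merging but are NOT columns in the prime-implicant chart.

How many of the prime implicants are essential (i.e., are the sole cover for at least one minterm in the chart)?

4

Round 0: 0000✓ 0001✓ 0010✓ 0011✓ 0101✓ 1001✓ 1010✓ 1011✓ 1100✓ 1110✓
Round 1: -001✓ -010✓ -011✓ 0-01 00-0✓ 00-1✓ 000-✓ 001-✓ 1-10 10-1✓ 101-✓ 11-0
Round 2: -0-1 -01- 00--
PIs = {-0-1, -01-, 0-01, 00--, 1-10, 11-0}
Coverage chart:
  m0: 00-- ←essential
  m1: -0-1,0-01,00--
  m2: -01-,00--
  m3: -0-1,-01-,00--
  m5: 0-01 ←essential
  m9: -0-1 ←essential
  m10: -01-,1-10
  m11: -0-1,-01-
  m12: 11-0 ←essential
  m14: 1-10,11-0
Essential: -0-1, 0-01, 00--, 11-0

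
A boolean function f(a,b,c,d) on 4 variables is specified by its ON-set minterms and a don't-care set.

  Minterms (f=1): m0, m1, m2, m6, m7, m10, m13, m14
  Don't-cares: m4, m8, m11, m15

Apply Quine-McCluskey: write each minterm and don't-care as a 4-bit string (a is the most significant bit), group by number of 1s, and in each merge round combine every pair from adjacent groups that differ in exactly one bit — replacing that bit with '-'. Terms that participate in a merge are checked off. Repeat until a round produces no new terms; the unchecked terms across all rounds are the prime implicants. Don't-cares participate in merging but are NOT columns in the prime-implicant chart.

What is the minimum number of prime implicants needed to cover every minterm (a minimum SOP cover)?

[col 0] 0000*, 0001*, 0010*, 0100*, 0110*, 0111*, 1000*, 1010*, 1011*, 1101*, 1110*, 1111*
[col 1] -000*, -010*, -110*, -111*, 0-00*, 0-10*, 00-0*, 000-, 01-0*, 011-*, 1-10*, 1-11*, 10-0*, 101-*, 11-1, 111-*
[col 2] --10, -0-0, -11-, 0--0, 1-1-
Prime implicants: --10, -0-0, -11-, 0--0, 000-, 1-1-, 11-1
PI chart (minterm → PIs covering it):
  0 | -0-0,0--0,000-
  1 | 000-  (sole → essential)
  2 | --10,-0-0,0--0
  6 | --10,-11-,0--0
  7 | -11-  (sole → essential)
  10 | --10,-0-0,1-1-
  13 | 11-1  (sole → essential)
  14 | --10,-11-,1-1-
Essential prime implicants: -11-, 000-, 11-1
Petrick residual → --10
Minimum SOP uses 4 PIs: cd' + bc + a'b'c' + abd

4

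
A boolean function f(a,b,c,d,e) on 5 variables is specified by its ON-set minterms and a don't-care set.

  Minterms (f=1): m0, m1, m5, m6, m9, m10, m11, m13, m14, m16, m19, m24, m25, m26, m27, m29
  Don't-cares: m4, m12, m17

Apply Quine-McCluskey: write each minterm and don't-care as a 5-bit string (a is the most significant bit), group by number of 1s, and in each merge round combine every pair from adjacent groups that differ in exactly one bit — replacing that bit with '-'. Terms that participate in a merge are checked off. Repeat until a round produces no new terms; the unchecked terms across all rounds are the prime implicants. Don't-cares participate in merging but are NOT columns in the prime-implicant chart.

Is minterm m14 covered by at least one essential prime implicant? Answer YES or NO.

YES

size-2^0 implicants → 00000(✓)  00001(✓)  00100(✓)  00101(✓)  00110(✓)  01001(✓)  01010(✓)  01011(✓)  01100(✓)  01101(✓)  01110(✓)  10000(✓)  10001(✓)  10011(✓)  11000(✓)  11001(✓)  11010(✓)  11011(✓)  11101(✓)
size-2^1 implicants → -0000(✓)  -0001(✓)  -1001(✓)  -1010(✓)  -1011(✓)  -1101(✓)  0-001(✓)  0-100(✓)  0-101(✓)  0-110(✓)  00-00(✓)  00-01(✓)  0000-(✓)  001-0(✓)  0010-(✓)  01-01(✓)  01-10  010-1(✓)  0101-(✓)  011-0(✓)  0110-(✓)  1-000(✓)  1-001(✓)  1-011(✓)  100-1(✓)  1000-(✓)  11-01(✓)  110-0(✓)  110-1(✓)  1100-(✓)  1101-(✓)
size-2^2 implicants → --001  -000-  -1-01  -10-1  -101-  0--01  0-1-0  0-10-  00-0-  1-0-1  1-00-  110--
Unchecked terms (primes): --001, -000-, -1-01, -10-1, -101-, 0--01, 0-1-0, 0-10-, 00-0-, 01-10, 1-0-1, 1-00-, 110--
Minterm coverage:
  m0 ⊆ -000-,00-0-
  m1 ⊆ --001,-000-,0--01,00-0-
  m5 ⊆ 0--01,0-10-,00-0-
  m6 ⊆ 0-1-0 [E]
  m9 ⊆ --001,-1-01,-10-1,0--01
  m10 ⊆ -101-,01-10
  m11 ⊆ -10-1,-101-
  m13 ⊆ -1-01,0--01,0-10-
  m14 ⊆ 0-1-0,01-10
  m16 ⊆ -000-,1-00-
  m19 ⊆ 1-0-1 [E]
  m24 ⊆ 1-00-,110--
  m25 ⊆ --001,-1-01,-10-1,1-0-1,1-00-,110--
  m26 ⊆ -101-,110--
  m27 ⊆ -10-1,-101-,1-0-1,110--
  m29 ⊆ -1-01 [E]
E = {-1-01, 0-1-0, 1-0-1}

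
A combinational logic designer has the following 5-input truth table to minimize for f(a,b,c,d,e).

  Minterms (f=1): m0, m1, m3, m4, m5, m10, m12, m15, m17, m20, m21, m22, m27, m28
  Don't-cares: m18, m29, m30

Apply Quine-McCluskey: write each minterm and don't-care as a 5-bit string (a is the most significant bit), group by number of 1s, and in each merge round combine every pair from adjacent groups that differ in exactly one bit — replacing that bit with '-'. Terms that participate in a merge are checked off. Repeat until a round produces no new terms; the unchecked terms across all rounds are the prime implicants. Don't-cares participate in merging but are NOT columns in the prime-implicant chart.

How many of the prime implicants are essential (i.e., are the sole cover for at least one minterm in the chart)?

Round 0: 00000✓ 00001✓ 00011✓ 00100✓ 00101✓ 01010 01100✓ 01111 10001✓ 10010✓ 10100✓ 10101✓ 10110✓ 11011 11100✓ 11101✓ 11110✓
Round 1: -0001✓ -0100✓ -0101✓ -1100✓ 0-100✓ 00-00✓ 00-01✓ 000-1 0000-✓ 0010-✓ 1-100✓ 1-101✓ 1-110✓ 10-01✓ 10-10 101-0✓ 1010-✓ 111-0✓ 1110-✓
Round 2: --100 -0-01 -010- 00-0- 1-1-0 1-10-
PIs = {--100, -0-01, -010-, 00-0-, 000-1, 01010, 01111, 1-1-0, 1-10-, 10-10, 11011}
Coverage chart:
  m0: 00-0- ←essential
  m1: -0-01,00-0-,000-1
  m3: 000-1 ←essential
  m4: --100,-010-,00-0-
  m5: -0-01,-010-,00-0-
  m10: 01010 ←essential
  m12: --100 ←essential
  m15: 01111 ←essential
  m17: -0-01 ←essential
  m20: --100,-010-,1-1-0,1-10-
  m21: -0-01,-010-,1-10-
  m22: 1-1-0,10-10
  m27: 11011 ←essential
  m28: --100,1-1-0,1-10-
Essential: --100, -0-01, 00-0-, 000-1, 01010, 01111, 11011

7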